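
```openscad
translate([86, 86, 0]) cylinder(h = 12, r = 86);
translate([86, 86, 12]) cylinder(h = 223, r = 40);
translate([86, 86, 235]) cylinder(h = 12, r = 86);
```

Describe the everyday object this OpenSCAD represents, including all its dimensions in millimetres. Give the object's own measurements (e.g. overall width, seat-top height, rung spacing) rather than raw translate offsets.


A spool: two coaxial disc flanges of radius 86 mm and thickness 12 mm, joined by a core cylinder of radius 40 mm and height 223 mm. The lower flange rests on z = 0 and the three cylinders share a vertical axis.


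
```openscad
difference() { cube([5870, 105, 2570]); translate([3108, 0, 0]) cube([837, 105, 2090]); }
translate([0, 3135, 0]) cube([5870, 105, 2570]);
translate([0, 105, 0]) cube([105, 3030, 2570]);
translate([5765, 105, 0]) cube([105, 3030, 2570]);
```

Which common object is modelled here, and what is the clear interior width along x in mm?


A single room. The interior width is 5660 mm.

Four walls enclosing a rectangle with a door in the front wall — a room. Outside width 5870 minus two 105 mm walls gives 5660 mm.


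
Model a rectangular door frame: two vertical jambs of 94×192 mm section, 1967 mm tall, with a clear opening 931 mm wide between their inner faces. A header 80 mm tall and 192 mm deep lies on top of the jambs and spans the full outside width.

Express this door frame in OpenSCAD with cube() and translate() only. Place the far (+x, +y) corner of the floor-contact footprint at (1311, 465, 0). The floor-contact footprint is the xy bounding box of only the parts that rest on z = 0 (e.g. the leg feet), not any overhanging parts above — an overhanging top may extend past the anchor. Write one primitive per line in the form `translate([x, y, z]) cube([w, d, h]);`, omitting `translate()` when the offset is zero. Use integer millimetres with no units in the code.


translate([192, 273, 0]) cube([94, 192, 1967]);
translate([1217, 273, 0]) cube([94, 192, 1967]);
translate([192, 273, 1967]) cube([1119, 192, 80]);


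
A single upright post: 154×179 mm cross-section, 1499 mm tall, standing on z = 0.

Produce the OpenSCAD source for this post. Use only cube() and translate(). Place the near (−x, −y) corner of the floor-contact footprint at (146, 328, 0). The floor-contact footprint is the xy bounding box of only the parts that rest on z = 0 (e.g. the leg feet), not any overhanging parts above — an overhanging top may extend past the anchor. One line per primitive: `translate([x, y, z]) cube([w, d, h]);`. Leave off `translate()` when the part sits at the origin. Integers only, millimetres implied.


translate([146, 328, 0]) cube([154, 179, 1499]);


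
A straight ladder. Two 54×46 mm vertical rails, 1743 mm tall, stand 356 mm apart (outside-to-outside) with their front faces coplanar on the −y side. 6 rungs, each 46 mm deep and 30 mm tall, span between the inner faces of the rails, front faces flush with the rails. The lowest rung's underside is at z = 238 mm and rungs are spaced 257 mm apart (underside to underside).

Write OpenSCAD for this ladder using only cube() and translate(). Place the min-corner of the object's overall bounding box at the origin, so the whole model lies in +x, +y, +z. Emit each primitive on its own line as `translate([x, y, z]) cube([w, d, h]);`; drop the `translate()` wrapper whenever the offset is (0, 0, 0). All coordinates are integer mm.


cube([54, 46, 1743]);
translate([302, 0, 0]) cube([54, 46, 1743]);
translate([54, 0, 238]) cube([248, 46, 30]);
translate([54, 0, 495]) cube([248, 46, 30]);
translate([54, 0, 752]) cube([248, 46, 30]);
translate([54, 0, 1009]) cube([248, 46, 30]);
translate([54, 0, 1266]) cube([248, 46, 30]);
translate([54, 0, 1523]) cube([248, 46, 30]);


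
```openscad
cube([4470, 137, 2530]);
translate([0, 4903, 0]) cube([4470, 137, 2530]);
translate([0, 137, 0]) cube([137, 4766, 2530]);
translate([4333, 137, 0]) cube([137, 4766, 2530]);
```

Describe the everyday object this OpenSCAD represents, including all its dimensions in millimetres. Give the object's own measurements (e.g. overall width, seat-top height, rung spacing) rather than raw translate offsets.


The wall frame of a small rectangular building: four walls, each 2530 mm tall and 137 mm thick, enclosing a footprint 4470 mm (x) by 5040 mm (y) outside-to-outside, with no floor or roof. The front and back walls (the −y and +y sides) span the full width; the two side walls fit between them.


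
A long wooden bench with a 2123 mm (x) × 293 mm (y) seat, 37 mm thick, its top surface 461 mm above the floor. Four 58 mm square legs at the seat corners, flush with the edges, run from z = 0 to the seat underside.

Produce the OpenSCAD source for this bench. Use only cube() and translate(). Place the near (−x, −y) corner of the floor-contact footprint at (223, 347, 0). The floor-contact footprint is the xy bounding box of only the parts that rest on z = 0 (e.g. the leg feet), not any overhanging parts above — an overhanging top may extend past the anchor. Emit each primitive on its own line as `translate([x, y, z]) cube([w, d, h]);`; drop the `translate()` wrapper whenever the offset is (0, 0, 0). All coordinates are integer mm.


translate([223, 347, 424]) cube([2123, 293, 37]);
translate([223, 347, 0]) cube([58, 58, 424]);
translate([223, 582, 0]) cube([58, 58, 424]);
translate([2288, 347, 0]) cube([58, 58, 424]);
translate([2288, 582, 0]) cube([58, 58, 424]);


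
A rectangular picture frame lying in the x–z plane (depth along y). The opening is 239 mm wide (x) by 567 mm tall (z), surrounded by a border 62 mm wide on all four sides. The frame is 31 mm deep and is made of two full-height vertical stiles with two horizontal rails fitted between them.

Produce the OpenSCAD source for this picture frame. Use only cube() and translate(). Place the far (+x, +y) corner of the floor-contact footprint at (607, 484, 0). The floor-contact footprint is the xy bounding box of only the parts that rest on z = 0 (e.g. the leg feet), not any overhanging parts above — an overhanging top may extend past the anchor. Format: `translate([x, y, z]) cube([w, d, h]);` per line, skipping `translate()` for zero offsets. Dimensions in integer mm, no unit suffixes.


translate([244, 453, 0]) cube([62, 31, 691]);
translate([545, 453, 0]) cube([62, 31, 691]);
translate([306, 453, 0]) cube([239, 31, 62]);
translate([306, 453, 629]) cube([239, 31, 62]);


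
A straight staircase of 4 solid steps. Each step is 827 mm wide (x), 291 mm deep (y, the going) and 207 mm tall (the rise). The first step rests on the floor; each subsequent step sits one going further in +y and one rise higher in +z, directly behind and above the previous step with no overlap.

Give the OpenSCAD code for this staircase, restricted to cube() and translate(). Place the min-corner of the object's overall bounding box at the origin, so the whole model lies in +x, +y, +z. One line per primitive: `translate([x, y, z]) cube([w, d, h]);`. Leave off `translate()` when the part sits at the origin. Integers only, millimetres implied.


cube([827, 291, 207]);
translate([0, 291, 207]) cube([827, 291, 207]);
translate([0, 582, 414]) cube([827, 291, 207]);
translate([0, 873, 621]) cube([827, 291, 207]);


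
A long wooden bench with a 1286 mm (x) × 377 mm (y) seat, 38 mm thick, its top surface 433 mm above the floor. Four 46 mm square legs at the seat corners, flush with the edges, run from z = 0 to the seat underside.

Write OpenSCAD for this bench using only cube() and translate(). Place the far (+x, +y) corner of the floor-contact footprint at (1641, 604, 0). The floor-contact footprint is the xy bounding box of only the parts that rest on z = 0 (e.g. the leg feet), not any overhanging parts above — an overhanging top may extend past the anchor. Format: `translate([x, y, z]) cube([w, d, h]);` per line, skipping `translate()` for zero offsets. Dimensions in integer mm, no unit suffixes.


// leg_h = 433 − 38 = 395
translate([355, 227, 395]) cube([1286, 377, 38]);
translate([355, 227, 0]) cube([46, 46, 395]);
translate([355, 558, 0]) cube([46, 46, 395]);
translate([1595, 227, 0]) cube([46, 46, 395]);
translate([1595, 558, 0]) cube([46, 46, 395]);


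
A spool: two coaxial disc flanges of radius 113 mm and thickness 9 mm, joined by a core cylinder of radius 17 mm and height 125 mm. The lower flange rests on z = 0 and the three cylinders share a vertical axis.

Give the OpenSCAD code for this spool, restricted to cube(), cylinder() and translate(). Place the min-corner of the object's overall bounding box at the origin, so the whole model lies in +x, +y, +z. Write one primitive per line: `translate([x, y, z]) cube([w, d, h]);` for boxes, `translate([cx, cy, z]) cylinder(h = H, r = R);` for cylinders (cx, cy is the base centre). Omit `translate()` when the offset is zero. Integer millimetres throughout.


translate([113, 113, 0]) cylinder(h = 9, r = 113);
translate([113, 113, 9]) cylinder(h = 125, r = 17);
translate([113, 113, 134]) cylinder(h = 9, r = 113);


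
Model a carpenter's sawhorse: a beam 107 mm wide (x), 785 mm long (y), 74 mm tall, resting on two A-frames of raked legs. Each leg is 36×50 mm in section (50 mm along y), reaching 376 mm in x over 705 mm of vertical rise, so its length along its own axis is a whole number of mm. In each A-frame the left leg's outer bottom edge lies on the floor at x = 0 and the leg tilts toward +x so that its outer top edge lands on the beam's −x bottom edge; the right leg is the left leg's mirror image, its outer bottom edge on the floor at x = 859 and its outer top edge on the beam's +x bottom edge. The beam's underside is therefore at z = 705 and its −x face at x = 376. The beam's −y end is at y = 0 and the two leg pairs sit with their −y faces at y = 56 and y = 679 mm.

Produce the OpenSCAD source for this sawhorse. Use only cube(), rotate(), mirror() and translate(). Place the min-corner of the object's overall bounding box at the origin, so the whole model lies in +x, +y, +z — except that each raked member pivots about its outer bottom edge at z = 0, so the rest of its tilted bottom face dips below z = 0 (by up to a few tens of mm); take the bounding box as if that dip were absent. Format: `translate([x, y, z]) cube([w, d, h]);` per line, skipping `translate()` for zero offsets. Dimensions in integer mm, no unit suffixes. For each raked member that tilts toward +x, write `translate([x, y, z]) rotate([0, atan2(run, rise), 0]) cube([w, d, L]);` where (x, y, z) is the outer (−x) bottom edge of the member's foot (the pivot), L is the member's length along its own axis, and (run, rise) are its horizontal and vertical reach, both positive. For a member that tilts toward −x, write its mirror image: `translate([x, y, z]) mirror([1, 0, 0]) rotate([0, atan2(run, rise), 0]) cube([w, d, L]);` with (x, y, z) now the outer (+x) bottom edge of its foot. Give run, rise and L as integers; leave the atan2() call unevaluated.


// leg length = √(376² + 705²) = 799
// right-leg outer foot x = 2·376 + 107 = 859
// beam min-corner = (376, 0, 705)
translate([376, 0, 705]) cube([107, 785, 74]);
translate([0, 56, 0]) rotate([0, atan2(376, 705), 0]) cube([36, 50, 799]);
translate([859, 56, 0]) mirror([1, 0, 0]) rotate([0, atan2(376, 705), 0]) cube([36, 50, 799]);
translate([0, 679, 0]) rotate([0, atan2(376, 705), 0]) cube([36, 50, 799]);
translate([859, 679, 0]) mirror([1, 0, 0]) rotate([0, atan2(376, 705), 0]) cube([36, 50, 799]);


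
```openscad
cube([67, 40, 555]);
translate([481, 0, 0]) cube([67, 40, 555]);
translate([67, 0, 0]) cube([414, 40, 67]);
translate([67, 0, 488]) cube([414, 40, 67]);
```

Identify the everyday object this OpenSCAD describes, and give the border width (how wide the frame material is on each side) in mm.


A picture frame. The border width is 67 mm.

Four thin pieces enclosing a rectangular opening — a picture frame. The two full-height stiles are 555 mm tall; the top rail sits at z = 488 and is 67 mm tall, so the border above the opening is 555 − 488 = 67 mm, matching the stile x-width.


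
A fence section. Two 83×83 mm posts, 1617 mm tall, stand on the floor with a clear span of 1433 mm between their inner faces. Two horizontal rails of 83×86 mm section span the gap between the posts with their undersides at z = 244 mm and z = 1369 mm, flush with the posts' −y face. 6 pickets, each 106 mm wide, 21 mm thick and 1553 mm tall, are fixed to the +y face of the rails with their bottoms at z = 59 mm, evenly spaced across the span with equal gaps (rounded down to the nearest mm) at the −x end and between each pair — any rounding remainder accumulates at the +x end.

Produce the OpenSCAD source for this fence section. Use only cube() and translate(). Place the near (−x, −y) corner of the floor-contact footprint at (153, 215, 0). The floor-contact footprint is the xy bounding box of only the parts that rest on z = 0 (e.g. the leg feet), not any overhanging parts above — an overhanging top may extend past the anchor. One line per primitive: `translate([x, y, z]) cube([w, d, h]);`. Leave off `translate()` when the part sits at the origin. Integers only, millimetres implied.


translate([153, 215, 0]) cube([83, 83, 1617]);
translate([1669, 215, 0]) cube([83, 83, 1617]);
translate([236, 215, 244]) cube([1433, 83, 86]);
translate([236, 215, 1369]) cube([1433, 83, 86]);
translate([349, 298, 59]) cube([106, 21, 1553]);
translate([568, 298, 59]) cube([106, 21, 1553]);
translate([787, 298, 59]) cube([106, 21, 1553]);
translate([1006, 298, 59]) cube([106, 21, 1553]);
translate([1225, 298, 59]) cube([106, 21, 1553]);
translate([1444, 298, 59]) cube([106, 21, 1553]);


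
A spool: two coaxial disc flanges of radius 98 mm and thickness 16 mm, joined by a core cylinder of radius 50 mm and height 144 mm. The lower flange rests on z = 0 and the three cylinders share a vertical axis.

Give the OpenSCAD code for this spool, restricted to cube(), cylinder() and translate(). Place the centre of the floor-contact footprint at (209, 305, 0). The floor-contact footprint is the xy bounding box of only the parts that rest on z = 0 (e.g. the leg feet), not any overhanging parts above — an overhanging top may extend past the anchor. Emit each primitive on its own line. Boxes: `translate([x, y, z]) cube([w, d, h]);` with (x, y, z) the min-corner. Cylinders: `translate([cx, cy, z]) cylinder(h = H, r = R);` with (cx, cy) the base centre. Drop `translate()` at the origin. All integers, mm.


translate([209, 305, 0]) cylinder(h = 16, r = 98);
translate([209, 305, 16]) cylinder(h = 144, r = 50);
translate([209, 305, 160]) cylinder(h = 16, r = 98);


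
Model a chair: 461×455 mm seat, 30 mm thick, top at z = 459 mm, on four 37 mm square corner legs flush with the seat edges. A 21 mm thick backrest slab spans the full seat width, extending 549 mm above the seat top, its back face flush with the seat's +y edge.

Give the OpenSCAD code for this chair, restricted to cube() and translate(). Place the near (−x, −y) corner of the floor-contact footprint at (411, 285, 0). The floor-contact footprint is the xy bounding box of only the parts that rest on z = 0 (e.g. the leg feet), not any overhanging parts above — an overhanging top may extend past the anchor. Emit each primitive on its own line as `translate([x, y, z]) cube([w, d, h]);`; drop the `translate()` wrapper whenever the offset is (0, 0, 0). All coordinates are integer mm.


translate([411, 285, 429]) cube([461, 455, 30]);
translate([411, 285, 0]) cube([37, 37, 429]);
translate([835, 285, 0]) cube([37, 37, 429]);
translate([411, 703, 0]) cube([37, 37, 429]);
translate([835, 703, 0]) cube([37, 37, 429]);
translate([411, 719, 459]) cube([461, 21, 549]);


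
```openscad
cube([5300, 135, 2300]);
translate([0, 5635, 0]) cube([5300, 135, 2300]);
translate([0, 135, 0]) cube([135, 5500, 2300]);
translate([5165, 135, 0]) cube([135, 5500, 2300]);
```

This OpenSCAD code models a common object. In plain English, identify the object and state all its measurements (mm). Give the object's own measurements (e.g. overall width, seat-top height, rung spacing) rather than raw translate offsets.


The wall frame of a small rectangular building: four walls, each 2300 mm tall and 135 mm thick, enclosing a footprint 5300 mm (x) by 5770 mm (y) outside-to-outside, with no floor or roof. The front and back walls (the −y and +y sides) span the full width; the two side walls fit between them.


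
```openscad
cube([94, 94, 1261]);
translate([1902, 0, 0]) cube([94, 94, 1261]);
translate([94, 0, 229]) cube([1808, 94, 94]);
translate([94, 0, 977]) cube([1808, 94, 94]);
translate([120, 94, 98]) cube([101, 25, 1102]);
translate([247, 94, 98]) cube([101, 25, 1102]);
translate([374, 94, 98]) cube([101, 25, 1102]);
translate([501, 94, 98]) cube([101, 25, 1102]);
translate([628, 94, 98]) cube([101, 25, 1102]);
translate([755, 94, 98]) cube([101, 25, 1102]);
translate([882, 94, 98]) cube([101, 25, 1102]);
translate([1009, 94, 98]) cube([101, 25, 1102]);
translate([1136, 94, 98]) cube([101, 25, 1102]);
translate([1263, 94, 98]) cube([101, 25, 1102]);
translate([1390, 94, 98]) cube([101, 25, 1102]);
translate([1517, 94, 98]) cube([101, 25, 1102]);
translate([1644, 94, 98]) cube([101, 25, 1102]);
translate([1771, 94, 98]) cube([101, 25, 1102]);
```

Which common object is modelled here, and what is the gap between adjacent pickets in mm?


A fence section. The picket gap is 26 mm.

Two posts, two rails, 14 pickets — a fence section. Span 1808 mm holds 14 pickets of 101 mm with 15 equal gaps: ⌊(1808 − 14·101) / 15⌋ = 26 mm.


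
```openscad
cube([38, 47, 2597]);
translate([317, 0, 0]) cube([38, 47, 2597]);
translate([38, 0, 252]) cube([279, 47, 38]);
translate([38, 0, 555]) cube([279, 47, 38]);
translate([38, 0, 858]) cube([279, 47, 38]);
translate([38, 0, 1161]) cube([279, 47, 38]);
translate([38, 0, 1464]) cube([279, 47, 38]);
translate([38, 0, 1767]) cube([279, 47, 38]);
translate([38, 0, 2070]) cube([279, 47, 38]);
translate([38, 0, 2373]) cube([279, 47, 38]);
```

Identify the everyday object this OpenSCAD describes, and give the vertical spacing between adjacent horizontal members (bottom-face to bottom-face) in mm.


A ladder. The rung spacing is 303 mm.

Two tall 38×47 posts with 8 short bars between them — a ladder. Adjacent rungs sit at z = 252 and z = 555, so the spacing is 555 − 252 = 303 mm.


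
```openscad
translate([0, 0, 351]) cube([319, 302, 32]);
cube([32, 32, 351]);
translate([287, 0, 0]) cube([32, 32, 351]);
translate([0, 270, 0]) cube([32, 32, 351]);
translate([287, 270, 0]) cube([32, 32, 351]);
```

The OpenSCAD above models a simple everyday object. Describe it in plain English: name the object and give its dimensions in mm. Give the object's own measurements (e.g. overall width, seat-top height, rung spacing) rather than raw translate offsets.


A simple wooden stool: a rectangular seat 319 mm (x) by 302 mm (y), 32 mm thick, top face at z = 383 mm, on four square legs, each 32×32 mm in cross-section. The legs rest on z = 0, each flush with a corner of the seat.


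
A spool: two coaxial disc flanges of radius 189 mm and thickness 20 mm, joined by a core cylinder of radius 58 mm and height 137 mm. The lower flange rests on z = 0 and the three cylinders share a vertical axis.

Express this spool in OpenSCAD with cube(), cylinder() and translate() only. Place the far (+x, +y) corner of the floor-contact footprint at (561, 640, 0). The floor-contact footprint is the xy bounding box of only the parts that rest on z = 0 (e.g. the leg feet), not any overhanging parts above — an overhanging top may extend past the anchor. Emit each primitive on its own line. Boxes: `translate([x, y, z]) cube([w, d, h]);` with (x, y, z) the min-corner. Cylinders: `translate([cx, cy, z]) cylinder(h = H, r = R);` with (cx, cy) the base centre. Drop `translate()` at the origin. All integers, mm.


translate([372, 451, 0]) cylinder(h = 20, r = 189);
translate([372, 451, 20]) cylinder(h = 137, r = 58);
translate([372, 451, 157]) cylinder(h = 20, r = 189);


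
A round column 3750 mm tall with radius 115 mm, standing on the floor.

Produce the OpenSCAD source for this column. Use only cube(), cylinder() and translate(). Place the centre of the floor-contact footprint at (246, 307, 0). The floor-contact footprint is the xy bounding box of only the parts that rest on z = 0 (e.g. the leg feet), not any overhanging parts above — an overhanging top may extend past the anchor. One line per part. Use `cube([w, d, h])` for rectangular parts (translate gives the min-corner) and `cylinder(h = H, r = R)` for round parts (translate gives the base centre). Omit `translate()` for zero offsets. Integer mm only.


translate([246, 307, 0]) cylinder(h = 3750, r = 115);


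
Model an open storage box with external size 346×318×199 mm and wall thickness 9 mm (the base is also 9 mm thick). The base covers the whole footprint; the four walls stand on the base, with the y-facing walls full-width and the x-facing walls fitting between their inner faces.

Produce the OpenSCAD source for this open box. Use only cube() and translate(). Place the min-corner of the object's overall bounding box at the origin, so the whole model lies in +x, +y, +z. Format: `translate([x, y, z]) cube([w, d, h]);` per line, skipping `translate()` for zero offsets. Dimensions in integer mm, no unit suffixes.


cube([346, 318, 9]);
translate([0, 0, 9]) cube([346, 9, 190]);
translate([0, 309, 9]) cube([346, 9, 190]);
translate([0, 9, 9]) cube([9, 300, 190]);
translate([337, 9, 9]) cube([9, 300, 190]);


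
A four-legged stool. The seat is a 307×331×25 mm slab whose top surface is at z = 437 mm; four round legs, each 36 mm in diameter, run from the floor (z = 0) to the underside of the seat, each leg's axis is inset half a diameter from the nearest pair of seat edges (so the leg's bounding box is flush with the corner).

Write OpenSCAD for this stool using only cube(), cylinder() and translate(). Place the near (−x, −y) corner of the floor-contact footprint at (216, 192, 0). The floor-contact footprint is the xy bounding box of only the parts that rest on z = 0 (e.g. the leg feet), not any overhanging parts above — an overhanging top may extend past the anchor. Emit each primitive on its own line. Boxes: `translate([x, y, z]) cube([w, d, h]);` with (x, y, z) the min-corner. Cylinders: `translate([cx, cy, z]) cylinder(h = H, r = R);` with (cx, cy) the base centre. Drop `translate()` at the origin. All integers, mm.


translate([216, 192, 412]) cube([307, 331, 25]);
translate([234, 210, 0]) cylinder(h = 412, r = 18);
translate([505, 210, 0]) cylinder(h = 412, r = 18);
translate([234, 505, 0]) cylinder(h = 412, r = 18);
translate([505, 505, 0]) cylinder(h = 412, r = 18);


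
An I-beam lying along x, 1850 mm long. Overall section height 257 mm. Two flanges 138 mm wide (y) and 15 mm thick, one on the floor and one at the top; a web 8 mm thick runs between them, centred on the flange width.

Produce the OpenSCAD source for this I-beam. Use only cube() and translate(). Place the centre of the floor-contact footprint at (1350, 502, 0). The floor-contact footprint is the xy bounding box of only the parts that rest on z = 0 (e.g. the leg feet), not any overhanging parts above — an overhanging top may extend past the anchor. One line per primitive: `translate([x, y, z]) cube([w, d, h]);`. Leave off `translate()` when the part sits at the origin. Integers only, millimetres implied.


translate([425, 433, 0]) cube([1850, 138, 15]);
translate([425, 498, 15]) cube([1850, 8, 227]);
translate([425, 433, 242]) cube([1850, 138, 15]);


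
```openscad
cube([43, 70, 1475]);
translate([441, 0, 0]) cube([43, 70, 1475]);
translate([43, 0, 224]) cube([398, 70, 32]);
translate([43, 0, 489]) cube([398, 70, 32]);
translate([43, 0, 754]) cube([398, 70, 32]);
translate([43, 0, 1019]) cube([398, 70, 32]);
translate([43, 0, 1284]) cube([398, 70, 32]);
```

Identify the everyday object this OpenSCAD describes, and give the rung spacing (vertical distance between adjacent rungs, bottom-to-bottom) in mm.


A ladder. The rung spacing is 265 mm.

Two tall 43×70 posts with 5 short bars between them — a ladder. Adjacent rungs sit at z = 224 and z = 489, so the spacing is 489 − 224 = 265 mm.


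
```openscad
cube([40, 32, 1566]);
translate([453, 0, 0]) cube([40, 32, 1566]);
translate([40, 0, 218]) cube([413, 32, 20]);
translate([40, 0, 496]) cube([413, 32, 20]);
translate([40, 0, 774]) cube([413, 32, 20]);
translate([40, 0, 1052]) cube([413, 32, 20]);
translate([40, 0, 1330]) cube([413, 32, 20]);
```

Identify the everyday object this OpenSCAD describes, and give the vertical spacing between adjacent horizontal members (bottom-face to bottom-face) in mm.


A ladder. The rung spacing is 278 mm.

Two tall 40×32 posts with 5 short bars between them — a ladder. Adjacent rungs sit at z = 218 and z = 496, so the spacing is 496 − 218 = 278 mm.


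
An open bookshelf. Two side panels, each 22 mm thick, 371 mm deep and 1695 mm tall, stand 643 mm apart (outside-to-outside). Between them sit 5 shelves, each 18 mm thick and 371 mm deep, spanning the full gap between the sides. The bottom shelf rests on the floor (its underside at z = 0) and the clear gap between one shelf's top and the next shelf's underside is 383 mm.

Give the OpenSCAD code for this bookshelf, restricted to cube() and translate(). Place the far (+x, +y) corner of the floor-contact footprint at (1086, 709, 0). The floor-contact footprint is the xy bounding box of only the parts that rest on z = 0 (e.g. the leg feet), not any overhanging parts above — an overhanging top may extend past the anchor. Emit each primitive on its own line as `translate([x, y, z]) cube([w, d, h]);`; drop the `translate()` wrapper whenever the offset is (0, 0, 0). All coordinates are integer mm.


translate([443, 338, 0]) cube([22, 371, 1695]);
translate([1064, 338, 0]) cube([22, 371, 1695]);
translate([465, 338, 0]) cube([599, 371, 18]);
translate([465, 338, 401]) cube([599, 371, 18]);
translate([465, 338, 802]) cube([599, 371, 18]);
translate([465, 338, 1203]) cube([599, 371, 18]);
translate([465, 338, 1604]) cube([599, 371, 18]);


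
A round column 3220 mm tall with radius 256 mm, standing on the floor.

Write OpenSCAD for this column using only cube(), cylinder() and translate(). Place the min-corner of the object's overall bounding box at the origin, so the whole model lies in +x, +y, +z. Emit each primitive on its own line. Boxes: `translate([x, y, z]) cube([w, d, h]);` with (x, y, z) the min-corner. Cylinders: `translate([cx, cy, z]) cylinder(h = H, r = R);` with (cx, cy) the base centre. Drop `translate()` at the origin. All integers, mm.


translate([256, 256, 0]) cylinder(h = 3220, r = 256);


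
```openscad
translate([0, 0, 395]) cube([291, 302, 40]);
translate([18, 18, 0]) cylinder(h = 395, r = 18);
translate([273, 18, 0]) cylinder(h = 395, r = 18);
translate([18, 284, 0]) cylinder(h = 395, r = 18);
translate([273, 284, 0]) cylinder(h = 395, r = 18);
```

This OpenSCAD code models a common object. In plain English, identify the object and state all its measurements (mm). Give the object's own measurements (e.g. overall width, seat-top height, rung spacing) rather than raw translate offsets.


A four-legged stool. The seat is a 291×302×40 mm slab whose top surface is at z = 435 mm; four round legs, each 36 mm in diameter, run from the floor (z = 0) to the underside of the seat, each leg's axis is inset half a diameter from the nearest pair of seat edges (so the leg's bounding box is flush with the corner).


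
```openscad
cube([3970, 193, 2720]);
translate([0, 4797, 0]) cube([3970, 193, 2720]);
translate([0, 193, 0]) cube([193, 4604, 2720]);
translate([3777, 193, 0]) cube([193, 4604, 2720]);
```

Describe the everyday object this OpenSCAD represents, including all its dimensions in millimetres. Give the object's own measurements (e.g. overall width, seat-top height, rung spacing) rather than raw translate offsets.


The wall frame of a small rectangular building: four walls, each 2720 mm tall and 193 mm thick, enclosing a footprint 3970 mm (x) by 4990 mm (y) outside-to-outside, with no floor or roof. The front and back walls (the −y and +y sides) span the full width; the two side walls fit between them.


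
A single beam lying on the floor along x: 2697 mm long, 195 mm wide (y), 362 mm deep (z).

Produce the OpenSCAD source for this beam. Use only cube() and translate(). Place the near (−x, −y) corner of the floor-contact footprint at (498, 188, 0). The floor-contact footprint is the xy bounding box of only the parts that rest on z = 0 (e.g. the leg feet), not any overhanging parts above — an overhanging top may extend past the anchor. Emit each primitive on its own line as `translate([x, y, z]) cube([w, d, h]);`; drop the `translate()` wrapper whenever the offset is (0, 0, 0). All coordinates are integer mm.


translate([498, 188, 0]) cube([2697, 195, 362]);


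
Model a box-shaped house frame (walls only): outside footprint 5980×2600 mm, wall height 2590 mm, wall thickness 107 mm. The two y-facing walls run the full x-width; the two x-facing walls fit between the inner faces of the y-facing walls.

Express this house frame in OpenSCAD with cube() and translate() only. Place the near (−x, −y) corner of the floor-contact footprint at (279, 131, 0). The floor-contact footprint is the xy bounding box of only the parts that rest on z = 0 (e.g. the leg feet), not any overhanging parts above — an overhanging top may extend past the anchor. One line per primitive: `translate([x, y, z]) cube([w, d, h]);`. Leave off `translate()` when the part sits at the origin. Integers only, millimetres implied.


translate([279, 131, 0]) cube([5980, 107, 2590]);
translate([279, 2624, 0]) cube([5980, 107, 2590]);
translate([279, 238, 0]) cube([107, 2386, 2590]);
translate([6152, 238, 0]) cube([107, 2386, 2590]);


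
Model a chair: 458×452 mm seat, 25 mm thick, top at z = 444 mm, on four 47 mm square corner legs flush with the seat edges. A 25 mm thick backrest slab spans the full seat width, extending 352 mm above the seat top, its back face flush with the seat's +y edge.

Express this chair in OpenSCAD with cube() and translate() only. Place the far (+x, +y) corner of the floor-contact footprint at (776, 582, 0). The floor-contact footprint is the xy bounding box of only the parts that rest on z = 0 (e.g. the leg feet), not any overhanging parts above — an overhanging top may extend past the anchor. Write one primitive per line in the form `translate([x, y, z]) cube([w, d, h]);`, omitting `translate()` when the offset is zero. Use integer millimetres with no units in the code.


// leg_h = 444 - 25 = 419
translate([318, 130, 419]) cube([458, 452, 25]);
translate([318, 130, 0]) cube([47, 47, 419]);
translate([729, 130, 0]) cube([47, 47, 419]);
translate([318, 535, 0]) cube([47, 47, 419]);
translate([729, 535, 0]) cube([47, 47, 419]);
translate([318, 557, 444]) cube([458, 25, 352]);


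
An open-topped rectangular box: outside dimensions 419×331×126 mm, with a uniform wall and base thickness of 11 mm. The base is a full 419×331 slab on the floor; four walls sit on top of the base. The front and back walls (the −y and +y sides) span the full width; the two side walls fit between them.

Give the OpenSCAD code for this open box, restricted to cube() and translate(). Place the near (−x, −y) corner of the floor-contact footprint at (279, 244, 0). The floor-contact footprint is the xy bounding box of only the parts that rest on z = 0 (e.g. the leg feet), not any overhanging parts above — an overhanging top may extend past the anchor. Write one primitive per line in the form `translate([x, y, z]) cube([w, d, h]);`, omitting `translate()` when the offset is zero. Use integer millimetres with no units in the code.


translate([279, 244, 0]) cube([419, 331, 11]);
translate([279, 244, 11]) cube([419, 11, 115]);
translate([279, 564, 11]) cube([419, 11, 115]);
translate([279, 255, 11]) cube([11, 309, 115]);
translate([687, 255, 11]) cube([11, 309, 115]);


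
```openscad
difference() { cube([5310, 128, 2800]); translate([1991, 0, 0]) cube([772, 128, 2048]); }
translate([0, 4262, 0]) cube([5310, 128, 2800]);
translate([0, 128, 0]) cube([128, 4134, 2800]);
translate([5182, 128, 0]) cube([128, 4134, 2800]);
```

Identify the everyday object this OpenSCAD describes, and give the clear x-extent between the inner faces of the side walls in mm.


A single room. The interior width is 5054 mm.

Four walls enclosing a rectangle with a door in the front wall — a room. Outside width 5310 minus two 128 mm walls gives 5054 mm.


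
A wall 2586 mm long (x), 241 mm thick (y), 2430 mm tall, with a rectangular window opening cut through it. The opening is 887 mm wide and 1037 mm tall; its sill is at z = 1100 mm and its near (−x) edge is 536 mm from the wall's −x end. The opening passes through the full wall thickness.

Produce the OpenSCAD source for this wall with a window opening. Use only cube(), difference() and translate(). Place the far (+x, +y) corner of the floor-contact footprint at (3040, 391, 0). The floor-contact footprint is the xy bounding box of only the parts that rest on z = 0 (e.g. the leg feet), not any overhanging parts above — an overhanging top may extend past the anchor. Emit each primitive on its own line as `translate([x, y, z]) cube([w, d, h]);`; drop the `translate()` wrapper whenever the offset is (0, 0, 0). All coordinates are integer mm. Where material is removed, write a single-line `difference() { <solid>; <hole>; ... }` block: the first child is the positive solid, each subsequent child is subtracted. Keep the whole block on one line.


difference() { translate([454, 150, 0]) cube([2586, 241, 2430]); translate([990, 150, 1100]) cube([887, 241, 1037]); }


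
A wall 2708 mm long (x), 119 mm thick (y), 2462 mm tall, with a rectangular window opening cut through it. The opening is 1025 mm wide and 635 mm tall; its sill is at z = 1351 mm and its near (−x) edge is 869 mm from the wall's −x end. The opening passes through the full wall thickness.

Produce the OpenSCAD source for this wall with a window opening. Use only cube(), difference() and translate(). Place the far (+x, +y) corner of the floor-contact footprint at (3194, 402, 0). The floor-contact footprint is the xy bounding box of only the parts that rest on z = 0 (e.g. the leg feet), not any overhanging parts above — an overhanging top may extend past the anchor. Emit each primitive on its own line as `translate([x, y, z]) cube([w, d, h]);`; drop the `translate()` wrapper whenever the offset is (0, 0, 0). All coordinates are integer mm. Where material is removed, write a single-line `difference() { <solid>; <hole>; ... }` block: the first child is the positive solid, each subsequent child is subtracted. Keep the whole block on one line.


difference() { translate([486, 283, 0]) cube([2708, 119, 2462]); translate([1355, 283, 1351]) cube([1025, 119, 635]); }


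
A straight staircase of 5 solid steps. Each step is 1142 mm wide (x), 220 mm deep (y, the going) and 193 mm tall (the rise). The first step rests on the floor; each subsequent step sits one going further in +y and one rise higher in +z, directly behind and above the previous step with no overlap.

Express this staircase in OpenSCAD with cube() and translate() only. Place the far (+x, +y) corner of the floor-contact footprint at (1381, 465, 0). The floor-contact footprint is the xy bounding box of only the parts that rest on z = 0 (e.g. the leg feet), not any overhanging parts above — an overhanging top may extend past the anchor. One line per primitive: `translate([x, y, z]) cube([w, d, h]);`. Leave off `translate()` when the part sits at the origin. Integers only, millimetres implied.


translate([239, 245, 0]) cube([1142, 220, 193]);
translate([239, 465, 193]) cube([1142, 220, 193]);
translate([239, 685, 386]) cube([1142, 220, 193]);
translate([239, 905, 579]) cube([1142, 220, 193]);
translate([239, 1125, 772]) cube([1142, 220, 193]);


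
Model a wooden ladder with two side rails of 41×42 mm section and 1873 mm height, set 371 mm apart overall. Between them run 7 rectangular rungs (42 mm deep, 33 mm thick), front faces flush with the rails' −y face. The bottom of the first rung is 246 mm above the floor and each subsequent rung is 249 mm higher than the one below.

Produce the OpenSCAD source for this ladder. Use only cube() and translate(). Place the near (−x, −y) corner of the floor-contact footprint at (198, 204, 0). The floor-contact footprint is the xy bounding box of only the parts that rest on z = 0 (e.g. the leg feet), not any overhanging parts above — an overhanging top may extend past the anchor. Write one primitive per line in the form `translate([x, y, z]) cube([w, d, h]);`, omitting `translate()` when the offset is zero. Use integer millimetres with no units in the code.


translate([198, 204, 0]) cube([41, 42, 1873]);
translate([528, 204, 0]) cube([41, 42, 1873]);
translate([239, 204, 246]) cube([289, 42, 33]);
translate([239, 204, 495]) cube([289, 42, 33]);
translate([239, 204, 744]) cube([289, 42, 33]);
translate([239, 204, 993]) cube([289, 42, 33]);
translate([239, 204, 1242]) cube([289, 42, 33]);
translate([239, 204, 1491]) cube([289, 42, 33]);
translate([239, 204, 1740]) cube([289, 42, 33]);


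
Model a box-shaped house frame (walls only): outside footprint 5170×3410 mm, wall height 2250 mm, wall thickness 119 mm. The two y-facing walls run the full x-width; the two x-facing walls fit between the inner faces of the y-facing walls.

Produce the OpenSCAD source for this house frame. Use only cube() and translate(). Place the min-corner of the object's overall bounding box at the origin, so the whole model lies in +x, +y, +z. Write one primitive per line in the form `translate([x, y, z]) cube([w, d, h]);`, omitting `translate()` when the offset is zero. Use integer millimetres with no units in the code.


cube([5170, 119, 2250]);
translate([0, 3291, 0]) cube([5170, 119, 2250]);
translate([0, 119, 0]) cube([119, 3172, 2250]);
translate([5051, 119, 0]) cube([119, 3172, 2250]);


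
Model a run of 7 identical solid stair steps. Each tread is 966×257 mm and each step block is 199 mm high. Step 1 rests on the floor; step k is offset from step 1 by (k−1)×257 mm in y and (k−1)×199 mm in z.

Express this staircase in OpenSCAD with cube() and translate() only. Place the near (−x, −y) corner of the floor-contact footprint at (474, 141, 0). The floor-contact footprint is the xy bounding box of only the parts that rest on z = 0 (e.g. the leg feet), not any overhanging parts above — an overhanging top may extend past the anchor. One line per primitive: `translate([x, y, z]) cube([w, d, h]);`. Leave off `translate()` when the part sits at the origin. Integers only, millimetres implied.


translate([474, 141, 0]) cube([966, 257, 199]);
translate([474, 398, 199]) cube([966, 257, 199]);
translate([474, 655, 398]) cube([966, 257, 199]);
translate([474, 912, 597]) cube([966, 257, 199]);
translate([474, 1169, 796]) cube([966, 257, 199]);
translate([474, 1426, 995]) cube([966, 257, 199]);
translate([474, 1683, 1194]) cube([966, 257, 199]);


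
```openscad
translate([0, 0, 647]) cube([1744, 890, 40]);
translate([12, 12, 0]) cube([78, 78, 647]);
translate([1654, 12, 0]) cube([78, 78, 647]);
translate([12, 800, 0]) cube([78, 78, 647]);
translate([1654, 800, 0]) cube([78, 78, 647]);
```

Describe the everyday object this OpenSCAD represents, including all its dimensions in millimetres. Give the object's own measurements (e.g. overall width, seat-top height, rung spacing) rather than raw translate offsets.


A table: top 1744 mm (x) × 890 mm (y), 40 mm thick, upper face at z = 687 mm, on four 78×78 mm square legs, each inset 12 mm from the nearest pair of top edges from z = 0 to the bottom of the top.


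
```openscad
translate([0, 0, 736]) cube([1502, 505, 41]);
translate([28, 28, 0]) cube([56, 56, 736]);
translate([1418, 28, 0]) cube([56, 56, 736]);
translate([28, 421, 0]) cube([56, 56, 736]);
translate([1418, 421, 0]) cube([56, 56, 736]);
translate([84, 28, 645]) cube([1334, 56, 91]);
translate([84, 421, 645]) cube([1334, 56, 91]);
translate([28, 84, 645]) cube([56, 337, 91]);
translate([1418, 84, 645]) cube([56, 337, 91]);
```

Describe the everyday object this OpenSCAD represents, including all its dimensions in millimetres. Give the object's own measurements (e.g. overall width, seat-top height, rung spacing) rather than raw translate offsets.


A table: top 1502 mm (x) × 505 mm (y), 41 mm thick, upper face at z = 777 mm, on four 56×56 mm square legs, each inset 28 mm from the nearest pair of top edges from z = 0 to the bottom of the top. Four apron rails, 56 mm thick and 91 mm tall, run between adjacent legs with their top edges flush with the underside of the top and their outer faces flush with the legs' outer faces.
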